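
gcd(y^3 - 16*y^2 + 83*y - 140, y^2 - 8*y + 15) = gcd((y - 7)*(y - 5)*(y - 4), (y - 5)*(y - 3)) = y - 5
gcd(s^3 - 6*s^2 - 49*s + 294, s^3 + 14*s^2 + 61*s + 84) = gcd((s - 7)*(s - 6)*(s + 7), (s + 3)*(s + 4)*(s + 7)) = s + 7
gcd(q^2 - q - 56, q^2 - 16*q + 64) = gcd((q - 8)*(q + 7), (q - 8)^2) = q - 8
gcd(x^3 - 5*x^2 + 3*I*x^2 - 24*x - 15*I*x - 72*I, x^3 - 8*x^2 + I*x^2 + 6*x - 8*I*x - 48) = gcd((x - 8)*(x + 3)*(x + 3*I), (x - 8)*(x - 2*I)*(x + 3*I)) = x^2 + x*(-8 + 3*I) - 24*I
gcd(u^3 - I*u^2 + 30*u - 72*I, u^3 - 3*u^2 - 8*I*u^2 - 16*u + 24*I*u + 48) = u - 4*I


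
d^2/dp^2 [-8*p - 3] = 0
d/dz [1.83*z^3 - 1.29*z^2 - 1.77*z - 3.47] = 5.49*z^2 - 2.58*z - 1.77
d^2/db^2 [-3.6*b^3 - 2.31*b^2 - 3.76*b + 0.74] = -21.6*b - 4.62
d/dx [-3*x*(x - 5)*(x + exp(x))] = -3*x*(x - 5)*(exp(x) + 1) - 3*x*(x + exp(x)) - 3*(x - 5)*(x + exp(x))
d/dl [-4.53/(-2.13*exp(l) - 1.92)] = -9.6489*exp(l)/(2.13*exp(l) + 1.92)^2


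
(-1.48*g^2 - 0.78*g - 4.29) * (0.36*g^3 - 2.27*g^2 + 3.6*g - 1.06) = -0.5328*g^5 + 3.0788*g^4 - 5.1018*g^3 + 8.4991*g^2 - 14.6172*g + 4.5474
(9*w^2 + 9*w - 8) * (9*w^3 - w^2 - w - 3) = 81*w^5 + 72*w^4 - 90*w^3 - 28*w^2 - 19*w + 24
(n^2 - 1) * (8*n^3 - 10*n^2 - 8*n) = 8*n^5 - 10*n^4 - 16*n^3 + 10*n^2 + 8*n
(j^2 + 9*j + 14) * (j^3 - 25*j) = j^5 + 9*j^4 - 11*j^3 - 225*j^2 - 350*j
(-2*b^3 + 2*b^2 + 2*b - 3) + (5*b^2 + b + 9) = -2*b^3 + 7*b^2 + 3*b + 6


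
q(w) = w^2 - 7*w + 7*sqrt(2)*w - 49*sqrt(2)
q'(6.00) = 14.90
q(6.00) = -15.90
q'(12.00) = 26.90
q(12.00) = 109.50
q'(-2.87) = -2.84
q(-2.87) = -69.38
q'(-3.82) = -4.74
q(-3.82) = -65.78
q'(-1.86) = -0.82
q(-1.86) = -71.23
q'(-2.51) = -2.12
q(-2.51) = -70.27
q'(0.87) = 4.64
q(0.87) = -66.02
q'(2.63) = 8.16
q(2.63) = -54.75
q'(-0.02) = 2.86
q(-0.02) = -69.35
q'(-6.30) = -9.70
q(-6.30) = -47.87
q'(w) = 2*w - 7 + 7*sqrt(2)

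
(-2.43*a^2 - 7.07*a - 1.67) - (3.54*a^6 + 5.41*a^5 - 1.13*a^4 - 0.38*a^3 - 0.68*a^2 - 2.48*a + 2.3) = -3.54*a^6 - 5.41*a^5 + 1.13*a^4 + 0.38*a^3 - 1.75*a^2 - 4.59*a - 3.97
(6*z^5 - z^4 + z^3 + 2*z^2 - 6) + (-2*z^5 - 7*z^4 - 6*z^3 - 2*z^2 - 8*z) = 4*z^5 - 8*z^4 - 5*z^3 - 8*z - 6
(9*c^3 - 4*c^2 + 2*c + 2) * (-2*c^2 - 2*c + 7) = -18*c^5 - 10*c^4 + 67*c^3 - 36*c^2 + 10*c + 14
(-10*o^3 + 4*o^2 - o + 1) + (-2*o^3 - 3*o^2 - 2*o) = -12*o^3 + o^2 - 3*o + 1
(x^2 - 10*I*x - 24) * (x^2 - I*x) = x^4 - 11*I*x^3 - 34*x^2 + 24*I*x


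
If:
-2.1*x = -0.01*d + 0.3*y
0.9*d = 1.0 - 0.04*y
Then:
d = 1.11111111111111 - 0.0444444444444444*y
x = 0.00529100529100529 - 0.143068783068783*y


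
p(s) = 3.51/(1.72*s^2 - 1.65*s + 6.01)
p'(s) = 3.51*(1.65 - 3.44*s)/(1.72*s^2 - 1.65*s + 6.01)^2 = (5.7915 - 12.0744*s)/(1.72*s^2 - 1.65*s + 6.01)^2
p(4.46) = 0.11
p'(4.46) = -0.04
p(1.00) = 0.58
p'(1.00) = -0.17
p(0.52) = 0.62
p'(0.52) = -0.02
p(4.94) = 0.09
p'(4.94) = -0.03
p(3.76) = 0.15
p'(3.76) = -0.07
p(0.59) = 0.62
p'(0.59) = -0.04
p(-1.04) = 0.37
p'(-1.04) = 0.20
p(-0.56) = 0.47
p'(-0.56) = 0.22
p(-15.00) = 0.01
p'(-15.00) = 0.00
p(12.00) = 0.02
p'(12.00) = -0.00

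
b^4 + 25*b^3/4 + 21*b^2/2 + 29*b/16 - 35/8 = (b - 1/2)*(b + 5/4)*(b + 2)*(b + 7/2)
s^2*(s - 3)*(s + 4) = s^4 + s^3 - 12*s^2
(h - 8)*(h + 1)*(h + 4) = h^3 - 3*h^2 - 36*h - 32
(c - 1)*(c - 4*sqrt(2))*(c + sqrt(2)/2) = c^3 - 7*sqrt(2)*c^2/2 - c^2 - 4*c + 7*sqrt(2)*c/2 + 4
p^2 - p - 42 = (p - 7)*(p + 6)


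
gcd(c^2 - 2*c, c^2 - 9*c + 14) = c - 2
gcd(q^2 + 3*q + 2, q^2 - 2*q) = 1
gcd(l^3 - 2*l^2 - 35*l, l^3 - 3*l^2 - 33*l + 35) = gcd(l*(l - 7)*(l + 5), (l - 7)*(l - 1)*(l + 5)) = l^2 - 2*l - 35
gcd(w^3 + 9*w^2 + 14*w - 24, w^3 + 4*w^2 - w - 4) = w^2 + 3*w - 4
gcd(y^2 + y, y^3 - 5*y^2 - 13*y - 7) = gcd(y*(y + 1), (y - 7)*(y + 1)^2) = y + 1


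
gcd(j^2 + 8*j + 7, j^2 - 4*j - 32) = 1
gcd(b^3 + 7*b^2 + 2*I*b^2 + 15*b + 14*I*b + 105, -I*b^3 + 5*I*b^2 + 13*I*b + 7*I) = 1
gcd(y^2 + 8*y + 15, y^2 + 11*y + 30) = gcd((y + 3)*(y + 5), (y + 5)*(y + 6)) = y + 5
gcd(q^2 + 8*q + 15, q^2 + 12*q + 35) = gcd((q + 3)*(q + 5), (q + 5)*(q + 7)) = q + 5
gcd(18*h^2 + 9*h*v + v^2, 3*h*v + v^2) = 3*h + v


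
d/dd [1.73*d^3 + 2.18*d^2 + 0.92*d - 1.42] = 5.19*d^2 + 4.36*d + 0.92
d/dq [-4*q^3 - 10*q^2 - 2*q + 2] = -12*q^2 - 20*q - 2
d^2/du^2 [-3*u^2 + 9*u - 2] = -6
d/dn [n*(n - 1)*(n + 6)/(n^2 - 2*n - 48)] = (n^2 - 16*n + 8)/(n^2 - 16*n + 64)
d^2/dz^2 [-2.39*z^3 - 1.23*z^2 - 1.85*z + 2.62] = -14.34*z - 2.46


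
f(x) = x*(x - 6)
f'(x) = 2*x - 6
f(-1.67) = 12.81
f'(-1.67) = -9.34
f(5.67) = -1.87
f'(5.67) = 5.34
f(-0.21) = 1.30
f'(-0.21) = -6.42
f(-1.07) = 7.56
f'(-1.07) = -8.14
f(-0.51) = 3.32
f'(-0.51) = -7.02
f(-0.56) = 3.67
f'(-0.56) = -7.12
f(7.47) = 10.98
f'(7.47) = 8.94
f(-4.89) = 53.25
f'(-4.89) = -15.78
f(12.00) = 72.00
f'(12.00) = 18.00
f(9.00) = 27.00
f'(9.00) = 12.00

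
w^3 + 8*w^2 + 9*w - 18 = (w - 1)*(w + 3)*(w + 6)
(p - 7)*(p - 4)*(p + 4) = p^3 - 7*p^2 - 16*p + 112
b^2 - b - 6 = (b - 3)*(b + 2)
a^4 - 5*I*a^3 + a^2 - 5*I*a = a*(a - 5*I)*(a - I)*(a + I)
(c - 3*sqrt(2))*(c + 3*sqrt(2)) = c^2 - 18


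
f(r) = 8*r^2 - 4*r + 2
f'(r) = 16*r - 4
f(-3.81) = 133.37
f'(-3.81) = -64.96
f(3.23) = 72.54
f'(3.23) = 47.68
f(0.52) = 2.08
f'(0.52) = 4.32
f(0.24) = 1.50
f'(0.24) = -0.16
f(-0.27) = 3.66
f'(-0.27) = -8.32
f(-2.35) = 55.58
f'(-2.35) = -41.60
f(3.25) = 73.50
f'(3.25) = 48.00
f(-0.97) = 13.41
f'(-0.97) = -19.52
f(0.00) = 2.00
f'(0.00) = -4.00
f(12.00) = 1106.00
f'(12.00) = 188.00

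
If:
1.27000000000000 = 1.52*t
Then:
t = 0.84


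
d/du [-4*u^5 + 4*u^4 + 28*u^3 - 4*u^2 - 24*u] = -20*u^4 + 16*u^3 + 84*u^2 - 8*u - 24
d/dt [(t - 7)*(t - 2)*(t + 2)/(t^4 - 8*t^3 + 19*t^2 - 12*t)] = (-t^6 + 14*t^5 - 25*t^4 - 200*t^3 + 832*t^2 - 1064*t + 336)/(t^2*(t^6 - 16*t^5 + 102*t^4 - 328*t^3 + 553*t^2 - 456*t + 144))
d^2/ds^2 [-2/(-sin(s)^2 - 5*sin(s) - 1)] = 2*(-4*sin(s)^4 - 15*sin(s)^3 - 15*sin(s)^2 + 35*sin(s) + 48)/(sin(s)^2 + 5*sin(s) + 1)^3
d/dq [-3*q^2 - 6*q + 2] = -6*q - 6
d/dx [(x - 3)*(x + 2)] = 2*x - 1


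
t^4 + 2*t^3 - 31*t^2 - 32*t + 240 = (t - 4)*(t - 3)*(t + 4)*(t + 5)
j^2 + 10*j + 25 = (j + 5)^2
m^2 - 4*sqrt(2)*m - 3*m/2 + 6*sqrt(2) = (m - 3/2)*(m - 4*sqrt(2))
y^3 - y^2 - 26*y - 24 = (y - 6)*(y + 1)*(y + 4)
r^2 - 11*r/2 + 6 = (r - 4)*(r - 3/2)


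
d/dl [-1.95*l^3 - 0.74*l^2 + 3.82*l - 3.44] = -5.85*l^2 - 1.48*l + 3.82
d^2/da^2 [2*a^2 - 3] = 4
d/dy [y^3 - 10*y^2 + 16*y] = 3*y^2 - 20*y + 16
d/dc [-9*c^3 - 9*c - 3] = -27*c^2 - 9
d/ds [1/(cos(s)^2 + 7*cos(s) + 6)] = (2*cos(s) + 7)*sin(s)/(cos(s)^2 + 7*cos(s) + 6)^2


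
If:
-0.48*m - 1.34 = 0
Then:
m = -2.79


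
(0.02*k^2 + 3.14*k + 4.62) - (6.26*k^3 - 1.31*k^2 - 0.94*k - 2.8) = -6.26*k^3 + 1.33*k^2 + 4.08*k + 7.42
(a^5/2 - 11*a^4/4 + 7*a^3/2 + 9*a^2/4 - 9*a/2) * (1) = a^5/2 - 11*a^4/4 + 7*a^3/2 + 9*a^2/4 - 9*a/2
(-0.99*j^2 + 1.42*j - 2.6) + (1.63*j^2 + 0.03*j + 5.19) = 0.64*j^2 + 1.45*j + 2.59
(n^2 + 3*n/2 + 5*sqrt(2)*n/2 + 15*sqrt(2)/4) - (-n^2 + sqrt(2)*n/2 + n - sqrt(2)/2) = 2*n^2 + n/2 + 2*sqrt(2)*n + 17*sqrt(2)/4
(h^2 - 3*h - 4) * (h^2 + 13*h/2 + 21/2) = h^4 + 7*h^3/2 - 13*h^2 - 115*h/2 - 42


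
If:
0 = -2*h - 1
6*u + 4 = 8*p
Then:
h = -1/2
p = 3*u/4 + 1/2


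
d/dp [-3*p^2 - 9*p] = -6*p - 9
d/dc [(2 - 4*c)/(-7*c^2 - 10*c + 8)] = 4*(-7*c^2 + 7*c - 3)/(49*c^4 + 140*c^3 - 12*c^2 - 160*c + 64)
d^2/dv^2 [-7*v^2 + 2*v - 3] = -14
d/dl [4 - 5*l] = -5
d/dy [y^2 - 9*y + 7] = 2*y - 9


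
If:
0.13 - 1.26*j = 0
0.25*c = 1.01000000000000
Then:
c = 4.04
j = 0.10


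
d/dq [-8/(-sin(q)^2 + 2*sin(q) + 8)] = 16*(1 - sin(q))*cos(q)/((sin(q) - 4)^2*(sin(q) + 2)^2)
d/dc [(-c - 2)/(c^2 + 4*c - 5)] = (-c^2 - 4*c + 2*(c + 2)^2 + 5)/(c^2 + 4*c - 5)^2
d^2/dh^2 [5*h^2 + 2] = 10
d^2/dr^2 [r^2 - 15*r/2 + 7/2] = 2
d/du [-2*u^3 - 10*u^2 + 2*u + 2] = -6*u^2 - 20*u + 2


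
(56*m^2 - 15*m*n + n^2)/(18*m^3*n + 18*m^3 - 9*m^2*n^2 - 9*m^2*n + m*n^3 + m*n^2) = (56*m^2 - 15*m*n + n^2)/(m*(18*m^2*n + 18*m^2 - 9*m*n^2 - 9*m*n + n^3 + n^2))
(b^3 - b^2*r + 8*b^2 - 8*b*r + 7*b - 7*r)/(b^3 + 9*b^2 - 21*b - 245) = (b^2 - b*r + b - r)/(b^2 + 2*b - 35)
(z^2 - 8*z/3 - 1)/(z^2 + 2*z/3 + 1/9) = 3*(z - 3)/(3*z + 1)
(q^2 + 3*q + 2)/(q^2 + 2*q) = (q + 1)/q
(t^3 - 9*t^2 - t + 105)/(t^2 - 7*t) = t - 2 - 15/t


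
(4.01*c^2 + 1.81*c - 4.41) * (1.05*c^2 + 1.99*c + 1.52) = 4.2105*c^4 + 9.8804*c^3 + 5.0666*c^2 - 6.0247*c - 6.7032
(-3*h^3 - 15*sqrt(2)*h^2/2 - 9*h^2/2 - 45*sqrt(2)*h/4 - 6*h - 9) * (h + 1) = -3*h^4 - 15*sqrt(2)*h^3/2 - 15*h^3/2 - 75*sqrt(2)*h^2/4 - 21*h^2/2 - 45*sqrt(2)*h/4 - 15*h - 9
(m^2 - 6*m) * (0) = 0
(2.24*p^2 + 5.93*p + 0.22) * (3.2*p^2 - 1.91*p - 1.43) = 7.168*p^4 + 14.6976*p^3 - 13.8255*p^2 - 8.9001*p - 0.3146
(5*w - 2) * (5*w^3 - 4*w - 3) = 25*w^4 - 10*w^3 - 20*w^2 - 7*w + 6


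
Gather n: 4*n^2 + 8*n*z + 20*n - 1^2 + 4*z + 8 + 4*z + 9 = 4*n^2 + n*(8*z + 20) + 8*z + 16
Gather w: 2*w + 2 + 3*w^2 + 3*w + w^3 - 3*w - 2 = w^3 + 3*w^2 + 2*w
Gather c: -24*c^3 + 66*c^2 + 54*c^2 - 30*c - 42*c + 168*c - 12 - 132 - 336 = -24*c^3 + 120*c^2 + 96*c - 480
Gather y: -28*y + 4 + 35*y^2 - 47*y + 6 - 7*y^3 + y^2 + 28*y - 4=-7*y^3 + 36*y^2 - 47*y + 6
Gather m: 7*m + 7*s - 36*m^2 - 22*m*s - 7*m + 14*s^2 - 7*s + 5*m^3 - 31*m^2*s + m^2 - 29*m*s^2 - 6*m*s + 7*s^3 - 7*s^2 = 5*m^3 + m^2*(-31*s - 35) + m*(-29*s^2 - 28*s) + 7*s^3 + 7*s^2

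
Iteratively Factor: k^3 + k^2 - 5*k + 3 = (k + 3)*(k^2 - 2*k + 1) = (k - 1)*(k + 3)*(k - 1)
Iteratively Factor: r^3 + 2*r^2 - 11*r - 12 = (r + 1)*(r^2 + r - 12) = (r + 1)*(r + 4)*(r - 3)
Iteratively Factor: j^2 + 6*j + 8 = (j + 4)*(j + 2)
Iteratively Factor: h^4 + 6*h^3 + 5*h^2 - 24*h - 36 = (h + 3)*(h^3 + 3*h^2 - 4*h - 12) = (h + 3)^2*(h^2 - 4) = (h + 2)*(h + 3)^2*(h - 2)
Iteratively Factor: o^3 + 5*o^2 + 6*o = (o)*(o^2 + 5*o + 6) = o*(o + 2)*(o + 3)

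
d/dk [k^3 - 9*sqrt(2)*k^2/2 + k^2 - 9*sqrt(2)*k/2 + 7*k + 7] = 3*k^2 - 9*sqrt(2)*k + 2*k - 9*sqrt(2)/2 + 7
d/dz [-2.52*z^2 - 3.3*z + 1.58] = -5.04*z - 3.3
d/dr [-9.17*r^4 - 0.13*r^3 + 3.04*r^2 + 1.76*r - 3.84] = -36.68*r^3 - 0.39*r^2 + 6.08*r + 1.76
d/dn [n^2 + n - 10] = 2*n + 1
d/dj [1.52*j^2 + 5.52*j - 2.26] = 3.04*j + 5.52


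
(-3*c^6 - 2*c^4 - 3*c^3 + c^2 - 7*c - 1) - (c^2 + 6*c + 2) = -3*c^6 - 2*c^4 - 3*c^3 - 13*c - 3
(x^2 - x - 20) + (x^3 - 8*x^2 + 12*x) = x^3 - 7*x^2 + 11*x - 20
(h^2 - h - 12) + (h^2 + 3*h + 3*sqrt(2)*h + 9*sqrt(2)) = 2*h^2 + 2*h + 3*sqrt(2)*h - 12 + 9*sqrt(2)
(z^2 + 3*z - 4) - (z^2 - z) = 4*z - 4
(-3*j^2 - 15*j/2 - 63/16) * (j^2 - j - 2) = -3*j^4 - 9*j^3/2 + 153*j^2/16 + 303*j/16 + 63/8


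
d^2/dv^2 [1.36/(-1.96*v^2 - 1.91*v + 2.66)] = (10.449152*v^2 + 10.182592*v - 1.36*(3.92*v + 1.91)*(7.84*v + 3.82) - 14.180992)/(1.96*v^2 + 1.91*v - 2.66)^3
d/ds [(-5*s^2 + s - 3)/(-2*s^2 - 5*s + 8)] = (27*s^2 - 92*s - 7)/(4*s^4 + 20*s^3 - 7*s^2 - 80*s + 64)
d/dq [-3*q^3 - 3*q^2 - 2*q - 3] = -9*q^2 - 6*q - 2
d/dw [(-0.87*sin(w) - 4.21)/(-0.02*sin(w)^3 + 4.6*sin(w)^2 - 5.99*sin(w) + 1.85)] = (-0.0348*sin(w)^3 + 3.7494*sin(w)^2 + 38.732*sin(w) - 26.8274)*cos(w)/(0.0004*sin(w)^6 - 0.184*sin(w)^5 + 21.3996*sin(w)^4 - 55.182*sin(w)^3 + 52.9001*sin(w)^2 - 22.163*sin(w) + 3.4225)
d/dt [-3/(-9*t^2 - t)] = 3*(-18*t - 1)/(t^2*(9*t + 1)^2)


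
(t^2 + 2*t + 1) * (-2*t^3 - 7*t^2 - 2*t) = -2*t^5 - 11*t^4 - 18*t^3 - 11*t^2 - 2*t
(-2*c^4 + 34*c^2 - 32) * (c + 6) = -2*c^5 - 12*c^4 + 34*c^3 + 204*c^2 - 32*c - 192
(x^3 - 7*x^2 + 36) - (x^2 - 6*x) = x^3 - 8*x^2 + 6*x + 36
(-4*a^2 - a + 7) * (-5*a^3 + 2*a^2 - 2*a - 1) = 20*a^5 - 3*a^4 - 29*a^3 + 20*a^2 - 13*a - 7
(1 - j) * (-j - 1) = j^2 - 1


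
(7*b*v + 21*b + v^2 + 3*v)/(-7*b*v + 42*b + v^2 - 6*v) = (7*b*v + 21*b + v^2 + 3*v)/(-7*b*v + 42*b + v^2 - 6*v)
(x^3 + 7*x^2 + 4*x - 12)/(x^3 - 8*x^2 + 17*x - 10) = (x^2 + 8*x + 12)/(x^2 - 7*x + 10)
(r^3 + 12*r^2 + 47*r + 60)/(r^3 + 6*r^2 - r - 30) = (r + 4)/(r - 2)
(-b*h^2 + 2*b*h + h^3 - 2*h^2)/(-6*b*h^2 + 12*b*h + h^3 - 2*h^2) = (b - h)/(6*b - h)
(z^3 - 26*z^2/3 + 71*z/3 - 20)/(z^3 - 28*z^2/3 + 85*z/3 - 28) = (3*z - 5)/(3*z - 7)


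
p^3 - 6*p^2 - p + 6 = (p - 6)*(p - 1)*(p + 1)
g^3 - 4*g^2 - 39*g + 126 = (g - 7)*(g - 3)*(g + 6)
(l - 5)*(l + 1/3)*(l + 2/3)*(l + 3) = l^4 - l^3 - 151*l^2/9 - 139*l/9 - 10/3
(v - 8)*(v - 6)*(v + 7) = v^3 - 7*v^2 - 50*v + 336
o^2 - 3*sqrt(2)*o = o*(o - 3*sqrt(2))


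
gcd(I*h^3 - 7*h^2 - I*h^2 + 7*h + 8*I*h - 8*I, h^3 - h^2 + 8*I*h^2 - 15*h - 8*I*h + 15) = h - 1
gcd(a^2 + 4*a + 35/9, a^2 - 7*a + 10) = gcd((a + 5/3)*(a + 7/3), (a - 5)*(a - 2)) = 1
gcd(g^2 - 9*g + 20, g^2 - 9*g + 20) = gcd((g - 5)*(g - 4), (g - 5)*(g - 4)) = g^2 - 9*g + 20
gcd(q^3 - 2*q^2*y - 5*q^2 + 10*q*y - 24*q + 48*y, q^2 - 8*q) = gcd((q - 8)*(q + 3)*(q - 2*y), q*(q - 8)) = q - 8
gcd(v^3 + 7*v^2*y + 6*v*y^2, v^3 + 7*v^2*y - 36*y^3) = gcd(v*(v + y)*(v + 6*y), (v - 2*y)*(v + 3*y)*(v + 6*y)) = v + 6*y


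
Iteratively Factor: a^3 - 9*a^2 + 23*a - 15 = (a - 3)*(a^2 - 6*a + 5) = (a - 3)*(a - 1)*(a - 5)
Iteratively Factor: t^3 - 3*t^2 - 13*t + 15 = (t + 3)*(t^2 - 6*t + 5) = (t - 5)*(t + 3)*(t - 1)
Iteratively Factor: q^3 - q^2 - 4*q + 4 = (q - 1)*(q^2 - 4) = (q - 2)*(q - 1)*(q + 2)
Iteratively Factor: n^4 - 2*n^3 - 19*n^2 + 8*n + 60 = (n - 5)*(n^3 + 3*n^2 - 4*n - 12) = (n - 5)*(n + 3)*(n^2 - 4) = (n - 5)*(n - 2)*(n + 3)*(n + 2)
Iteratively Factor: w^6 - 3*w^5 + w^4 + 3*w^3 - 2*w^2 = (w)*(w^5 - 3*w^4 + w^3 + 3*w^2 - 2*w) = w*(w + 1)*(w^4 - 4*w^3 + 5*w^2 - 2*w) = w^2*(w + 1)*(w^3 - 4*w^2 + 5*w - 2) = w^2*(w - 1)*(w + 1)*(w^2 - 3*w + 2) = w^2*(w - 1)^2*(w + 1)*(w - 2)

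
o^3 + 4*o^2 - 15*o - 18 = (o - 3)*(o + 1)*(o + 6)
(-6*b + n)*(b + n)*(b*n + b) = -6*b^3*n - 6*b^3 - 5*b^2*n^2 - 5*b^2*n + b*n^3 + b*n^2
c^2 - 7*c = c*(c - 7)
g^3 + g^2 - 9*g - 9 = (g - 3)*(g + 1)*(g + 3)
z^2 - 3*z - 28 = (z - 7)*(z + 4)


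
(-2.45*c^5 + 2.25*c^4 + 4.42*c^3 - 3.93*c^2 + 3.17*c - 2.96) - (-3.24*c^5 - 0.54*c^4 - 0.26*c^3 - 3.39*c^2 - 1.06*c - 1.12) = 0.79*c^5 + 2.79*c^4 + 4.68*c^3 - 0.54*c^2 + 4.23*c - 1.84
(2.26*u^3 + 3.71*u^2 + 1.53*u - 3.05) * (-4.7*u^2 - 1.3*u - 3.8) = -10.622*u^5 - 20.375*u^4 - 20.602*u^3 - 1.752*u^2 - 1.849*u + 11.59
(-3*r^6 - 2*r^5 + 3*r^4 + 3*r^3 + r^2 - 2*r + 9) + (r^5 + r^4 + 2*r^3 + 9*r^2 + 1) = -3*r^6 - r^5 + 4*r^4 + 5*r^3 + 10*r^2 - 2*r + 10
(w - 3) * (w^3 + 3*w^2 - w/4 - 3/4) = w^4 - 37*w^2/4 + 9/4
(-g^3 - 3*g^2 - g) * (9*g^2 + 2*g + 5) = -9*g^5 - 29*g^4 - 20*g^3 - 17*g^2 - 5*g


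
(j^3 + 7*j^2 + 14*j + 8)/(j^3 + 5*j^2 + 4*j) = (j + 2)/j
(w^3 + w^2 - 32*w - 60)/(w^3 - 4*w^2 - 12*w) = (w + 5)/w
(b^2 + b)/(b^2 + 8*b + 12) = b*(b + 1)/(b^2 + 8*b + 12)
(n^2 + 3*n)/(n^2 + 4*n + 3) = n/(n + 1)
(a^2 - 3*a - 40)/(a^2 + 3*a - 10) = (a - 8)/(a - 2)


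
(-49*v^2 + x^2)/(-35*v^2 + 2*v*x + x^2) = (-7*v + x)/(-5*v + x)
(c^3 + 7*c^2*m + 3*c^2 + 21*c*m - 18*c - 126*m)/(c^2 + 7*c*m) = c + 3 - 18/c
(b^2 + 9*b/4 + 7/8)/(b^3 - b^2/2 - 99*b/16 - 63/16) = 2*(2*b + 1)/(4*b^2 - 9*b - 9)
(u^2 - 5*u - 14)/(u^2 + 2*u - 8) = (u^2 - 5*u - 14)/(u^2 + 2*u - 8)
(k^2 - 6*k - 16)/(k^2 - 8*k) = (k + 2)/k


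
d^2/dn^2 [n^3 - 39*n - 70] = 6*n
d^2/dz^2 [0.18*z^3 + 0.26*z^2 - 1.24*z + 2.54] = 1.08*z + 0.52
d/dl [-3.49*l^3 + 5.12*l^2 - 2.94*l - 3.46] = -10.47*l^2 + 10.24*l - 2.94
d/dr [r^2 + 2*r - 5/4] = 2*r + 2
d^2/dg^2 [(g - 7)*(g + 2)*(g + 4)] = 6*g - 2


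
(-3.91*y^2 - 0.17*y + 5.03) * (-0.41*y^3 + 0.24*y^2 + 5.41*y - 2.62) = 1.6031*y^5 - 0.8687*y^4 - 23.2562*y^3 + 10.5317*y^2 + 27.6577*y - 13.1786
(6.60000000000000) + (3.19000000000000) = 9.79000000000000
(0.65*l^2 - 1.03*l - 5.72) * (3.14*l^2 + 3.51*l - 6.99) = 2.041*l^4 - 0.952700000000001*l^3 - 26.1196*l^2 - 12.8775*l + 39.9828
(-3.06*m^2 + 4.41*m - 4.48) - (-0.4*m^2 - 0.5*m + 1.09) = -2.66*m^2 + 4.91*m - 5.57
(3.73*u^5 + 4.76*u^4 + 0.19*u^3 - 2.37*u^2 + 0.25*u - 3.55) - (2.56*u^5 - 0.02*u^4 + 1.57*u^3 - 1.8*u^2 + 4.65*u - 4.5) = 1.17*u^5 + 4.78*u^4 - 1.38*u^3 - 0.57*u^2 - 4.4*u + 0.95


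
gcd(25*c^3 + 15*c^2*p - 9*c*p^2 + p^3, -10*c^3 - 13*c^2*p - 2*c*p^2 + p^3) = -5*c^2 - 4*c*p + p^2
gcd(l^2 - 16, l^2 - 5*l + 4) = l - 4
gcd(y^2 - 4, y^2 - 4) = y^2 - 4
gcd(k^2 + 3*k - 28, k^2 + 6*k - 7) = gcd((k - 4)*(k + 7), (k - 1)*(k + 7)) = k + 7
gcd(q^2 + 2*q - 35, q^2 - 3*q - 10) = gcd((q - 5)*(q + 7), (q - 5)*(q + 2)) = q - 5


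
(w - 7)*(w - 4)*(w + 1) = w^3 - 10*w^2 + 17*w + 28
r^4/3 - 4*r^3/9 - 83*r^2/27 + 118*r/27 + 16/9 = (r/3 + 1)*(r - 8/3)*(r - 2)*(r + 1/3)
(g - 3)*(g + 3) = g^2 - 9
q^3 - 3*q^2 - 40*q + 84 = (q - 7)*(q - 2)*(q + 6)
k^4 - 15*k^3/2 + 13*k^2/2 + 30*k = k*(k - 5)*(k - 4)*(k + 3/2)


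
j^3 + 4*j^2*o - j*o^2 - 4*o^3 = (j - o)*(j + o)*(j + 4*o)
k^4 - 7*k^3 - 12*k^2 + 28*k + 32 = (k - 8)*(k - 2)*(k + 1)*(k + 2)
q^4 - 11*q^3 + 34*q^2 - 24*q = q*(q - 6)*(q - 4)*(q - 1)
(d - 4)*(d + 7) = d^2 + 3*d - 28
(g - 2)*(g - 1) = g^2 - 3*g + 2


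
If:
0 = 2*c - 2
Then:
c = 1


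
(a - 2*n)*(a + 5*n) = a^2 + 3*a*n - 10*n^2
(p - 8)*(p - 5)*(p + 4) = p^3 - 9*p^2 - 12*p + 160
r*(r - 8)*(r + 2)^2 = r^4 - 4*r^3 - 28*r^2 - 32*r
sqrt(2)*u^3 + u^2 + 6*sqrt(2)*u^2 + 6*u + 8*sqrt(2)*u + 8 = (u + 2)*(u + 4)*(sqrt(2)*u + 1)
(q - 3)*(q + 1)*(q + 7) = q^3 + 5*q^2 - 17*q - 21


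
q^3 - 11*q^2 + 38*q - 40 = (q - 5)*(q - 4)*(q - 2)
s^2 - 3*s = s*(s - 3)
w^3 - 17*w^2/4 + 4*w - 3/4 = (w - 3)*(w - 1)*(w - 1/4)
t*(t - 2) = t^2 - 2*t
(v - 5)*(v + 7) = v^2 + 2*v - 35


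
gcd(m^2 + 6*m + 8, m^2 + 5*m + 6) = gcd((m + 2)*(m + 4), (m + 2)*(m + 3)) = m + 2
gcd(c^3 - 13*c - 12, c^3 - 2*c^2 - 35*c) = 1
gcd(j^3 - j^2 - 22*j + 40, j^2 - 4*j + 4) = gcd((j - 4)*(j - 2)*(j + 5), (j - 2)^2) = j - 2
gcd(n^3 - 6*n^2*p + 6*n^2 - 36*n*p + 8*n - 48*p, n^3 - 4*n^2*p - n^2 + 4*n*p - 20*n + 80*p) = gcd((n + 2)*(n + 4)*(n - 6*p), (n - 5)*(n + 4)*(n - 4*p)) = n + 4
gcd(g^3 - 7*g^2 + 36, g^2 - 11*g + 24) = g - 3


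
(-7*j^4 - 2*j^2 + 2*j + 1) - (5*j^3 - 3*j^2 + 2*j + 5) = -7*j^4 - 5*j^3 + j^2 - 4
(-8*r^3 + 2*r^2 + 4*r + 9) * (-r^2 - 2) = 8*r^5 - 2*r^4 + 12*r^3 - 13*r^2 - 8*r - 18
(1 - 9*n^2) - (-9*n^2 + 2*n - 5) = 6 - 2*n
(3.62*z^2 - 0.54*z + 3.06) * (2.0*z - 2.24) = 7.24*z^3 - 9.1888*z^2 + 7.3296*z - 6.8544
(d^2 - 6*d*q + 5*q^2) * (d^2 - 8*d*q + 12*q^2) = d^4 - 14*d^3*q + 65*d^2*q^2 - 112*d*q^3 + 60*q^4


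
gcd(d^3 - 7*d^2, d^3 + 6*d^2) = d^2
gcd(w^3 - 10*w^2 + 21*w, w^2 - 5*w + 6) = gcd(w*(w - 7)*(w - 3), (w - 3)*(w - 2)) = w - 3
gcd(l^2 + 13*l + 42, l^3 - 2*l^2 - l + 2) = 1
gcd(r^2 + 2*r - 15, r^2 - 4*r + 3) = r - 3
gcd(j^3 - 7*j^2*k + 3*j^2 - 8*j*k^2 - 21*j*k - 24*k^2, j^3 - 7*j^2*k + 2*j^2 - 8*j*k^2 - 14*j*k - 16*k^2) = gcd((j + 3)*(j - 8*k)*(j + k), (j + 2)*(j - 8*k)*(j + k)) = j^2 - 7*j*k - 8*k^2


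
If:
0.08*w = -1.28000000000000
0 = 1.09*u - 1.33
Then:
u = 1.22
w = -16.00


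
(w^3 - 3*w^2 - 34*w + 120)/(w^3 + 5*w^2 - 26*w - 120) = (w - 4)/(w + 4)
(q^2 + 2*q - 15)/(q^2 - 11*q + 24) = (q + 5)/(q - 8)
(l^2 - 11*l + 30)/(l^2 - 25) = (l - 6)/(l + 5)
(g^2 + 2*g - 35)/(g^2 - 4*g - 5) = (g + 7)/(g + 1)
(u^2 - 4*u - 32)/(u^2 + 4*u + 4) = (u^2 - 4*u - 32)/(u^2 + 4*u + 4)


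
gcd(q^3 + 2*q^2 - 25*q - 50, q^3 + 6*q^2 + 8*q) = q + 2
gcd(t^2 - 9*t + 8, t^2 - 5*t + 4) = t - 1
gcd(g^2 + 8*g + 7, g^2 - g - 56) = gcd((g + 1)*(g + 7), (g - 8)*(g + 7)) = g + 7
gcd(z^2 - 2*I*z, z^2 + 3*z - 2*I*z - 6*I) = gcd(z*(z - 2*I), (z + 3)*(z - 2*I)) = z - 2*I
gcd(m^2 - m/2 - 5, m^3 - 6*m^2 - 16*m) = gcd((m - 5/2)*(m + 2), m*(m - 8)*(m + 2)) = m + 2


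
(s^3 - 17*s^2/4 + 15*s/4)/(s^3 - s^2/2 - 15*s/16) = 4*(s - 3)/(4*s + 3)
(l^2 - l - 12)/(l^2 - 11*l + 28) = (l + 3)/(l - 7)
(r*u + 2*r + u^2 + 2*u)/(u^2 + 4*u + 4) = (r + u)/(u + 2)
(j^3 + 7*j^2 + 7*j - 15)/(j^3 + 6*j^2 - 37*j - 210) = (j^2 + 2*j - 3)/(j^2 + j - 42)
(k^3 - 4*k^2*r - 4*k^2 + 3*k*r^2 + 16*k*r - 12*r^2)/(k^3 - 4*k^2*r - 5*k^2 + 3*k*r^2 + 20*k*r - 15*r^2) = (k - 4)/(k - 5)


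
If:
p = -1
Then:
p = -1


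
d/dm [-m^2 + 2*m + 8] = 2 - 2*m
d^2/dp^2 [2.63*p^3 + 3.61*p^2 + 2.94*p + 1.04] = 15.78*p + 7.22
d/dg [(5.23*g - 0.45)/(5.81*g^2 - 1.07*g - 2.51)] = (-30.3863*g^2 + 5.229*g - 13.6088)/(33.7561*g^4 - 12.4334*g^3 - 28.0213*g^2 + 5.3714*g + 6.3001)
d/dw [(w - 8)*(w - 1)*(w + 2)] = 3*w^2 - 14*w - 10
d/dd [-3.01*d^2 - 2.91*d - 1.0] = -6.02*d - 2.91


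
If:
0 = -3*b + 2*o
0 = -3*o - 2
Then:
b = -4/9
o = -2/3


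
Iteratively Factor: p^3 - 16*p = (p)*(p^2 - 16) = p*(p + 4)*(p - 4)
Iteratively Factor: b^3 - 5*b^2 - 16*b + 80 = (b - 4)*(b^2 - b - 20) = (b - 5)*(b - 4)*(b + 4)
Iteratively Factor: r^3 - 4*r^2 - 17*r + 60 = (r + 4)*(r^2 - 8*r + 15) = (r - 5)*(r + 4)*(r - 3)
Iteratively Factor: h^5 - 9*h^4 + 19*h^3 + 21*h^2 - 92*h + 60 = (h - 2)*(h^4 - 7*h^3 + 5*h^2 + 31*h - 30) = (h - 2)*(h - 1)*(h^3 - 6*h^2 - h + 30) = (h - 2)*(h - 1)*(h + 2)*(h^2 - 8*h + 15) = (h - 3)*(h - 2)*(h - 1)*(h + 2)*(h - 5)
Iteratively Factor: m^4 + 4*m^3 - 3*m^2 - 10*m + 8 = (m + 2)*(m^3 + 2*m^2 - 7*m + 4) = (m - 1)*(m + 2)*(m^2 + 3*m - 4) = (m - 1)^2*(m + 2)*(m + 4)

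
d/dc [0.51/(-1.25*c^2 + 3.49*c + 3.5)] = (1.275*c - 1.7799)/(-1.25*c^2 + 3.49*c + 3.5)^2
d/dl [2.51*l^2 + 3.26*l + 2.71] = 5.02*l + 3.26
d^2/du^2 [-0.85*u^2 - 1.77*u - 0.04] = -1.70000000000000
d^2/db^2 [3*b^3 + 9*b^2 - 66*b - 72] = 18*b + 18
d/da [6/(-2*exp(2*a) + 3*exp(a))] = 6*(4*exp(a) - 3)*exp(-a)/(2*exp(a) - 3)^2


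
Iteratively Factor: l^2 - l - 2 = (l + 1)*(l - 2)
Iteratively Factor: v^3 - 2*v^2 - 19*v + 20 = (v - 5)*(v^2 + 3*v - 4) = (v - 5)*(v - 1)*(v + 4)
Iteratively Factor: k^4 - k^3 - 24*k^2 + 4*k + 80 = (k - 2)*(k^3 + k^2 - 22*k - 40) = (k - 5)*(k - 2)*(k^2 + 6*k + 8) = (k - 5)*(k - 2)*(k + 2)*(k + 4)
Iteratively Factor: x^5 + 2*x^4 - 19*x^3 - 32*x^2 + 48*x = (x + 4)*(x^4 - 2*x^3 - 11*x^2 + 12*x) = (x - 4)*(x + 4)*(x^3 + 2*x^2 - 3*x) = (x - 4)*(x + 3)*(x + 4)*(x^2 - x) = x*(x - 4)*(x + 3)*(x + 4)*(x - 1)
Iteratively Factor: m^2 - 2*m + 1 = (m - 1)*(m - 1)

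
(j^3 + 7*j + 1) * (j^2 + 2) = j^5 + 9*j^3 + j^2 + 14*j + 2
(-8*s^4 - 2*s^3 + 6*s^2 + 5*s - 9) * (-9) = 72*s^4 + 18*s^3 - 54*s^2 - 45*s + 81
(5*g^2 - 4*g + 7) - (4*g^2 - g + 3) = g^2 - 3*g + 4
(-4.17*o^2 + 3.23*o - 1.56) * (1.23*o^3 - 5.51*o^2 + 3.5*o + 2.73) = -5.1291*o^5 + 26.9496*o^4 - 34.3111*o^3 + 8.5165*o^2 + 3.3579*o - 4.2588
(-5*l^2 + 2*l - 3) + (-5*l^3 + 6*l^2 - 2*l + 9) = -5*l^3 + l^2 + 6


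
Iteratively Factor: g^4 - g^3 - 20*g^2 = (g - 5)*(g^3 + 4*g^2) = (g - 5)*(g + 4)*(g^2) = g*(g - 5)*(g + 4)*(g)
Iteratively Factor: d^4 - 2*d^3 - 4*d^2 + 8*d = (d - 2)*(d^3 - 4*d) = (d - 2)*(d + 2)*(d^2 - 2*d) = (d - 2)^2*(d + 2)*(d)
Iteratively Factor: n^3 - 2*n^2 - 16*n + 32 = (n - 2)*(n^2 - 16) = (n - 2)*(n + 4)*(n - 4)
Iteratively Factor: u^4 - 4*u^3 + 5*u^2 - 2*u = (u - 2)*(u^3 - 2*u^2 + u) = (u - 2)*(u - 1)*(u^2 - u) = (u - 2)*(u - 1)^2*(u)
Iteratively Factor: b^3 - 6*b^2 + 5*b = (b - 5)*(b^2 - b) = (b - 5)*(b - 1)*(b)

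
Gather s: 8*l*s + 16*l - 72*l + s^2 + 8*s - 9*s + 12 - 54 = -56*l + s^2 + s*(8*l - 1) - 42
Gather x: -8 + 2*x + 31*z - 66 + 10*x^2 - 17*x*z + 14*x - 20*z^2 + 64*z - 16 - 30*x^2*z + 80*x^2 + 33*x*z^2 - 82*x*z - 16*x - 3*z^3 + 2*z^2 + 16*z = x^2*(90 - 30*z) + x*(33*z^2 - 99*z) - 3*z^3 - 18*z^2 + 111*z - 90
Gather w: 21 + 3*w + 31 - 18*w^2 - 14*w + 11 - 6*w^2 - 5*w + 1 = -24*w^2 - 16*w + 64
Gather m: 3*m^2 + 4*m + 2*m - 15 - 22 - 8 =3*m^2 + 6*m - 45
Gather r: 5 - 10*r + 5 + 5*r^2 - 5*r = 5*r^2 - 15*r + 10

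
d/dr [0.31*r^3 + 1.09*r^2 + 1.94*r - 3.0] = 0.93*r^2 + 2.18*r + 1.94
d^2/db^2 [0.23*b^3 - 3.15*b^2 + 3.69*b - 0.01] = 1.38*b - 6.3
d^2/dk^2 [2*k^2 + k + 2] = 4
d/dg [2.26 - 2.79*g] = -2.79000000000000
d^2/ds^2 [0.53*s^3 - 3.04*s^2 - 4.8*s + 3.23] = 3.18*s - 6.08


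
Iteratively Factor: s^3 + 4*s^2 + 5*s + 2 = (s + 1)*(s^2 + 3*s + 2) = (s + 1)*(s + 2)*(s + 1)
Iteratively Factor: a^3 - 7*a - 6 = (a + 2)*(a^2 - 2*a - 3) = (a - 3)*(a + 2)*(a + 1)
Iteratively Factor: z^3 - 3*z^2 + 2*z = (z - 2)*(z^2 - z) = z*(z - 2)*(z - 1)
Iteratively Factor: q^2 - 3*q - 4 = (q + 1)*(q - 4)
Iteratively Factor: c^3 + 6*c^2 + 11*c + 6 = (c + 3)*(c^2 + 3*c + 2) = (c + 2)*(c + 3)*(c + 1)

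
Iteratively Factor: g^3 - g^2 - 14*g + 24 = (g - 3)*(g^2 + 2*g - 8) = (g - 3)*(g + 4)*(g - 2)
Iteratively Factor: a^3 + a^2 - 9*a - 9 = (a + 3)*(a^2 - 2*a - 3) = (a + 1)*(a + 3)*(a - 3)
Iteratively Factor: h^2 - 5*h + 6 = (h - 3)*(h - 2)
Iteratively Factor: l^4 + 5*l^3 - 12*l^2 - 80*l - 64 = (l + 4)*(l^3 + l^2 - 16*l - 16) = (l + 4)^2*(l^2 - 3*l - 4) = (l + 1)*(l + 4)^2*(l - 4)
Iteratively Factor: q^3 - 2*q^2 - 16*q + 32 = (q - 2)*(q^2 - 16) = (q - 2)*(q + 4)*(q - 4)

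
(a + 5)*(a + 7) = a^2 + 12*a + 35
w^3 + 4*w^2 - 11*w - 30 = (w - 3)*(w + 2)*(w + 5)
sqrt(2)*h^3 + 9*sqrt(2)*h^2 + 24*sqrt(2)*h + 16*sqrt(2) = (h + 4)^2*(sqrt(2)*h + sqrt(2))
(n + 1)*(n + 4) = n^2 + 5*n + 4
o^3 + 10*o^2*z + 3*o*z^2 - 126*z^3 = (o - 3*z)*(o + 6*z)*(o + 7*z)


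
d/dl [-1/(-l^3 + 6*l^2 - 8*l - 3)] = (-3*l^2 + 12*l - 8)/(l^3 - 6*l^2 + 8*l + 3)^2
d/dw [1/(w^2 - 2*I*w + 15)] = 2*(-w + I)/(w^2 - 2*I*w + 15)^2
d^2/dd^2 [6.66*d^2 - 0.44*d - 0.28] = 13.3200000000000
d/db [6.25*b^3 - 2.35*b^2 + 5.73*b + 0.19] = 18.75*b^2 - 4.7*b + 5.73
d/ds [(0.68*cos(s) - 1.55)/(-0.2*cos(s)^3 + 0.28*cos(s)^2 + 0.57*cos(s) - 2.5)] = (-0.272*cos(s)^3 + 1.1204*cos(s)^2 - 0.868*cos(s) + 0.8165)*sin(s)/(0.04*cos(s)^6 - 0.112*cos(s)^5 - 0.1496*cos(s)^4 + 1.3192*cos(s)^3 - 1.0751*cos(s)^2 - 2.85*cos(s) + 6.25)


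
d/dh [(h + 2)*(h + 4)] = 2*h + 6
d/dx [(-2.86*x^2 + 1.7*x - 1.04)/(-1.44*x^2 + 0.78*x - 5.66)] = (0.2172*x^2 + 29.38*x - 8.8108)/(2.0736*x^4 - 2.2464*x^3 + 16.9092*x^2 - 8.8296*x + 32.0356)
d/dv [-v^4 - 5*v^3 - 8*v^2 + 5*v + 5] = -4*v^3 - 15*v^2 - 16*v + 5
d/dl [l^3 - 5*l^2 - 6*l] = 3*l^2 - 10*l - 6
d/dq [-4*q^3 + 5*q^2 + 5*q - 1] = -12*q^2 + 10*q + 5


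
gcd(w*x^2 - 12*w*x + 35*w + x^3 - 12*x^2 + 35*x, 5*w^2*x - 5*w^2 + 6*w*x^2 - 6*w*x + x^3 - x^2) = w + x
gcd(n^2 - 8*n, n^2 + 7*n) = n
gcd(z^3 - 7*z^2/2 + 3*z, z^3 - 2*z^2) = z^2 - 2*z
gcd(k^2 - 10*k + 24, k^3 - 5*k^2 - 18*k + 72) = k - 6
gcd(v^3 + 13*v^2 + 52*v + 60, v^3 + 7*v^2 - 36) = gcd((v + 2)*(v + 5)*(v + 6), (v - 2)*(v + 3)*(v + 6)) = v + 6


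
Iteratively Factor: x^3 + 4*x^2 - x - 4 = (x + 4)*(x^2 - 1) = (x + 1)*(x + 4)*(x - 1)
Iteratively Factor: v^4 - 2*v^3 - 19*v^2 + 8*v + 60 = (v - 2)*(v^3 - 19*v - 30) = (v - 2)*(v + 3)*(v^2 - 3*v - 10) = (v - 5)*(v - 2)*(v + 3)*(v + 2)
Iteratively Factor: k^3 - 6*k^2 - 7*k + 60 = (k - 4)*(k^2 - 2*k - 15) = (k - 5)*(k - 4)*(k + 3)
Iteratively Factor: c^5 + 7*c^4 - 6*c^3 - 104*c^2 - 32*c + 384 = (c + 4)*(c^4 + 3*c^3 - 18*c^2 - 32*c + 96) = (c - 3)*(c + 4)*(c^3 + 6*c^2 - 32) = (c - 3)*(c + 4)^2*(c^2 + 2*c - 8) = (c - 3)*(c + 4)^3*(c - 2)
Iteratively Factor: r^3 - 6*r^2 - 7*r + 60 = (r - 5)*(r^2 - r - 12) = (r - 5)*(r - 4)*(r + 3)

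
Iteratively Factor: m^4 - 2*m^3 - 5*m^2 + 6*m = (m)*(m^3 - 2*m^2 - 5*m + 6) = m*(m - 3)*(m^2 + m - 2) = m*(m - 3)*(m + 2)*(m - 1)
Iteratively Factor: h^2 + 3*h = (h)*(h + 3)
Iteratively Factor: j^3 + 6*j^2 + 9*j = (j)*(j^2 + 6*j + 9) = j*(j + 3)*(j + 3)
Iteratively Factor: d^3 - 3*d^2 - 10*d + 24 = (d + 3)*(d^2 - 6*d + 8) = (d - 2)*(d + 3)*(d - 4)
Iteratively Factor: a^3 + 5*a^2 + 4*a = (a + 1)*(a^2 + 4*a) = (a + 1)*(a + 4)*(a)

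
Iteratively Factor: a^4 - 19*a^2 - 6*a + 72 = (a - 4)*(a^3 + 4*a^2 - 3*a - 18) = (a - 4)*(a + 3)*(a^2 + a - 6) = (a - 4)*(a - 2)*(a + 3)*(a + 3)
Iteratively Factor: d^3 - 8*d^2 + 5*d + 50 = (d + 2)*(d^2 - 10*d + 25) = (d - 5)*(d + 2)*(d - 5)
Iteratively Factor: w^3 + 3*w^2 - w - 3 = (w + 1)*(w^2 + 2*w - 3) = (w - 1)*(w + 1)*(w + 3)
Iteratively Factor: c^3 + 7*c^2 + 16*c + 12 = (c + 3)*(c^2 + 4*c + 4) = (c + 2)*(c + 3)*(c + 2)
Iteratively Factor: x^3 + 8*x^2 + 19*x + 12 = (x + 1)*(x^2 + 7*x + 12) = (x + 1)*(x + 3)*(x + 4)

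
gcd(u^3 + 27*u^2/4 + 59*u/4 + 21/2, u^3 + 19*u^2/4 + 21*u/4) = u^2 + 19*u/4 + 21/4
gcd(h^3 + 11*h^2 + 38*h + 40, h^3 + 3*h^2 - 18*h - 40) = h^2 + 7*h + 10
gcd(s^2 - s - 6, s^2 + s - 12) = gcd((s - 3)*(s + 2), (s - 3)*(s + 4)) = s - 3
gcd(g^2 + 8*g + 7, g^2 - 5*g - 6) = g + 1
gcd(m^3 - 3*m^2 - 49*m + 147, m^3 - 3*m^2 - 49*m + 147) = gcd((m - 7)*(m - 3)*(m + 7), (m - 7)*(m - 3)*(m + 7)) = m^3 - 3*m^2 - 49*m + 147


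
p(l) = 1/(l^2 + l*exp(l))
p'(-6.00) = 0.01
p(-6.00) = 0.03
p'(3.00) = -0.02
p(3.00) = 0.01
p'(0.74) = -1.16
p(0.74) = 0.48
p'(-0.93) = 7.39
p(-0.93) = 2.01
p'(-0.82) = 16.11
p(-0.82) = 3.21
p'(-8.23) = 0.00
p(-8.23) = 0.01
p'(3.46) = -0.01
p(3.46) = 0.01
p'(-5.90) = 0.01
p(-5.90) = 0.03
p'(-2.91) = 0.09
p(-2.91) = 0.12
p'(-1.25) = 1.77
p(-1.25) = 0.83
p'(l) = (-l*exp(l) - 2*l - exp(l))/(l^2 + l*exp(l))^2 = (-l*exp(l) - 2*l - exp(l))/(l^2*(l + exp(l))^2)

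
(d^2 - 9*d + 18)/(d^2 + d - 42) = (d - 3)/(d + 7)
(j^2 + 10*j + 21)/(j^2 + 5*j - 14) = (j + 3)/(j - 2)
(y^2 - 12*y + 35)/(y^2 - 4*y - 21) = (y - 5)/(y + 3)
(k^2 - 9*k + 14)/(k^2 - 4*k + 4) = (k - 7)/(k - 2)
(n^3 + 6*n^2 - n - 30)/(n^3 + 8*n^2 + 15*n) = (n - 2)/n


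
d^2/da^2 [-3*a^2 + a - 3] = -6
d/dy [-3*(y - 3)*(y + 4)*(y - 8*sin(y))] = 3*(3 - y)*(y - 8*sin(y)) + 3*(y - 3)*(y + 4)*(8*cos(y) - 1) - 3*(y + 4)*(y - 8*sin(y))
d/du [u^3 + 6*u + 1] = 3*u^2 + 6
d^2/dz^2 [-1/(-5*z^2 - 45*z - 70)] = 2*(-z^2 - 9*z + (2*z + 9)^2 - 14)/(5*(z^2 + 9*z + 14)^3)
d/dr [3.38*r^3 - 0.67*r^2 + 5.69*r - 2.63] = 10.14*r^2 - 1.34*r + 5.69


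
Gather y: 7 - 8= -1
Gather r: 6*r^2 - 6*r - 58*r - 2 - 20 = 6*r^2 - 64*r - 22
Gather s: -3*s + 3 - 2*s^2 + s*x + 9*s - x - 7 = -2*s^2 + s*(x + 6) - x - 4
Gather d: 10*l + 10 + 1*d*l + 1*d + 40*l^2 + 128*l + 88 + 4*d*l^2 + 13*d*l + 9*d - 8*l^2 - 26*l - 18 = d*(4*l^2 + 14*l + 10) + 32*l^2 + 112*l + 80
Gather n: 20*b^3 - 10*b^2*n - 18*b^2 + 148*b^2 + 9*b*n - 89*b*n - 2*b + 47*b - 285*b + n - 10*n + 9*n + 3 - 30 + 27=20*b^3 + 130*b^2 - 240*b + n*(-10*b^2 - 80*b)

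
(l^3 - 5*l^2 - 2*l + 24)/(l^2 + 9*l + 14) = (l^2 - 7*l + 12)/(l + 7)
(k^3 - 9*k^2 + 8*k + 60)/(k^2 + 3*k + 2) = (k^2 - 11*k + 30)/(k + 1)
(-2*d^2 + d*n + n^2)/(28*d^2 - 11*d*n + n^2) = (-2*d^2 + d*n + n^2)/(28*d^2 - 11*d*n + n^2)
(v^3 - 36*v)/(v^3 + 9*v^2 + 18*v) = (v - 6)/(v + 3)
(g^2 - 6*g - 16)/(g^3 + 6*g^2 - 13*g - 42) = (g - 8)/(g^2 + 4*g - 21)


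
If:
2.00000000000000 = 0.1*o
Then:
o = 20.00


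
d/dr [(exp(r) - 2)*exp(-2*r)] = (4 - exp(r))*exp(-2*r)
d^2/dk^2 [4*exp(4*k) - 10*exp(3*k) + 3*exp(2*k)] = (64*exp(2*k) - 90*exp(k) + 12)*exp(2*k)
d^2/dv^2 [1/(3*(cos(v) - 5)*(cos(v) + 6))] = (-4*sin(v)^4/3 + 41*sin(v)^2 - 35*cos(v)/4 - cos(3*v)/4 - 19)/((cos(v) - 5)^3*(cos(v) + 6)^3)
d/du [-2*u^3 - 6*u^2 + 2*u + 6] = -6*u^2 - 12*u + 2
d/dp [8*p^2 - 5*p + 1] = 16*p - 5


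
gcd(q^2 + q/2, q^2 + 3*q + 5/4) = q + 1/2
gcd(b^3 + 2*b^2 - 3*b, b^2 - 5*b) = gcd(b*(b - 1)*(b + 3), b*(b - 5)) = b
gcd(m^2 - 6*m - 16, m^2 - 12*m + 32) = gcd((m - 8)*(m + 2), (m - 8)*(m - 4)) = m - 8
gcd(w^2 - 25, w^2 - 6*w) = 1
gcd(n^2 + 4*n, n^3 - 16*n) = n^2 + 4*n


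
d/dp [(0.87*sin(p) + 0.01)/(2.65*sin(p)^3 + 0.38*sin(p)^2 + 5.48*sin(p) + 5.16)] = (-4.611*sin(p)^3 - 0.4101*sin(p)^2 - 0.00760000000000005*sin(p) + 4.4344)*cos(p)/(7.0225*sin(p)^6 + 2.014*sin(p)^5 + 29.1884*sin(p)^4 + 31.5128*sin(p)^3 + 33.952*sin(p)^2 + 56.5536*sin(p) + 26.6256)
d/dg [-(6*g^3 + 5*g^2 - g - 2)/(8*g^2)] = (-6*g^3 - g - 4)/(8*g^3)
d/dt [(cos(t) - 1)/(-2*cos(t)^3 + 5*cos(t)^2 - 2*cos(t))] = (-4*cos(t)^3 + 11*cos(t)^2 - 10*cos(t) + 2)*sin(t)/((cos(t) - 2)^2*(2*cos(t) - 1)^2*cos(t)^2)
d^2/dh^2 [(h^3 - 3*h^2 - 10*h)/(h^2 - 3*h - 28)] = 36*(h^3 + 84*h - 84)/(h^6 - 9*h^5 - 57*h^4 + 477*h^3 + 1596*h^2 - 7056*h - 21952)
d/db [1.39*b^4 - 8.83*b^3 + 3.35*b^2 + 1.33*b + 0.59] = 5.56*b^3 - 26.49*b^2 + 6.7*b + 1.33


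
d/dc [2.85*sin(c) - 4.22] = 2.85*cos(c)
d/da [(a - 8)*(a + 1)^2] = 3*(a - 5)*(a + 1)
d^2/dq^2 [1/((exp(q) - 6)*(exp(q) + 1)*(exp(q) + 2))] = (9*exp(5*q) - 33*exp(4*q) + 4*exp(3*q) + 252*exp(2*q) + 112*exp(q) - 192)*exp(q)/(exp(9*q) - 9*exp(8*q) - 21*exp(7*q) + 225*exp(6*q) + 552*exp(5*q) - 1476*exp(4*q) - 7120*exp(3*q) - 10512*exp(2*q) - 6912*exp(q) - 1728)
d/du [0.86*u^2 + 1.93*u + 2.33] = 1.72*u + 1.93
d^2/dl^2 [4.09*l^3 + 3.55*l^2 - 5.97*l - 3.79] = 24.54*l + 7.1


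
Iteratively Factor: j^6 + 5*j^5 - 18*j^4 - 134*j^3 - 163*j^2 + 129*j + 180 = (j - 1)*(j^5 + 6*j^4 - 12*j^3 - 146*j^2 - 309*j - 180) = (j - 1)*(j + 3)*(j^4 + 3*j^3 - 21*j^2 - 83*j - 60) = (j - 5)*(j - 1)*(j + 3)*(j^3 + 8*j^2 + 19*j + 12) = (j - 5)*(j - 1)*(j + 1)*(j + 3)*(j^2 + 7*j + 12) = (j - 5)*(j - 1)*(j + 1)*(j + 3)*(j + 4)*(j + 3)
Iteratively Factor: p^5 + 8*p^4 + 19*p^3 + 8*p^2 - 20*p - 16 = (p + 4)*(p^4 + 4*p^3 + 3*p^2 - 4*p - 4) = (p + 1)*(p + 4)*(p^3 + 3*p^2 - 4) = (p + 1)*(p + 2)*(p + 4)*(p^2 + p - 2) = (p + 1)*(p + 2)^2*(p + 4)*(p - 1)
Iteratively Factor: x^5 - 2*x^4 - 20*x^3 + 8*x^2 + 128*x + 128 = (x + 2)*(x^4 - 4*x^3 - 12*x^2 + 32*x + 64) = (x - 4)*(x + 2)*(x^3 - 12*x - 16) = (x - 4)*(x + 2)^2*(x^2 - 2*x - 8) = (x - 4)*(x + 2)^3*(x - 4)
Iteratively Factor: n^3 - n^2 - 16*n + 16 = (n - 1)*(n^2 - 16) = (n - 4)*(n - 1)*(n + 4)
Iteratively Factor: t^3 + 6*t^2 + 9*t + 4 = (t + 1)*(t^2 + 5*t + 4) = (t + 1)^2*(t + 4)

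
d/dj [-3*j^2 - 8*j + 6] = -6*j - 8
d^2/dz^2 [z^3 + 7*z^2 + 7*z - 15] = 6*z + 14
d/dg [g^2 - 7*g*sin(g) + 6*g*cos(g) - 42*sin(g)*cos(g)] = -6*g*sin(g) - 7*g*cos(g) + 2*g - 7*sin(g) + 6*cos(g) - 42*cos(2*g)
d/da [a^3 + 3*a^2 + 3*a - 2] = 3*a^2 + 6*a + 3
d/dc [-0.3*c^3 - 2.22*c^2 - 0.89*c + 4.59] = -0.9*c^2 - 4.44*c - 0.89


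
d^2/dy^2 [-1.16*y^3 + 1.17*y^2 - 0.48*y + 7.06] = 2.34 - 6.96*y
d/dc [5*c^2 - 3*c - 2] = 10*c - 3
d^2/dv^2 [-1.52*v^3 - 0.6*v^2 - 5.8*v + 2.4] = -9.12*v - 1.2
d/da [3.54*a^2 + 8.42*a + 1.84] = 7.08*a + 8.42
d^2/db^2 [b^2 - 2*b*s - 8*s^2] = 2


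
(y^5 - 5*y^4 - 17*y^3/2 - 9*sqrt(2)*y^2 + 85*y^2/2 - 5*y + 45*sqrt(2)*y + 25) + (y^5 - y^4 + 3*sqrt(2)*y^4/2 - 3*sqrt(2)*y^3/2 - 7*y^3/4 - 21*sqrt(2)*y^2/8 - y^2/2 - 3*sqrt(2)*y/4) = 2*y^5 - 6*y^4 + 3*sqrt(2)*y^4/2 - 41*y^3/4 - 3*sqrt(2)*y^3/2 - 93*sqrt(2)*y^2/8 + 42*y^2 - 5*y + 177*sqrt(2)*y/4 + 25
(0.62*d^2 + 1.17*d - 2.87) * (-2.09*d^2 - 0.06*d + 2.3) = -1.2958*d^4 - 2.4825*d^3 + 7.3541*d^2 + 2.8632*d - 6.601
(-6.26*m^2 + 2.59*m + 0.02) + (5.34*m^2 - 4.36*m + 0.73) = -0.92*m^2 - 1.77*m + 0.75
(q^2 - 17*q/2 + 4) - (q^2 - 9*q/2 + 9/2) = -4*q - 1/2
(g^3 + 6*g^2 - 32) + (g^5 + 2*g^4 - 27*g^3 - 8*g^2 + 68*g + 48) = g^5 + 2*g^4 - 26*g^3 - 2*g^2 + 68*g + 16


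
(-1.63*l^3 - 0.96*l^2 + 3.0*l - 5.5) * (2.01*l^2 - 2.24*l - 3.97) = -3.2763*l^5 + 1.7216*l^4 + 14.6515*l^3 - 13.9638*l^2 + 0.41*l + 21.835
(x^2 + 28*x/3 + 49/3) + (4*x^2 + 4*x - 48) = 5*x^2 + 40*x/3 - 95/3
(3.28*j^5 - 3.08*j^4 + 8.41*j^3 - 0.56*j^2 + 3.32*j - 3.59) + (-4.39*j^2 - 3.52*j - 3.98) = 3.28*j^5 - 3.08*j^4 + 8.41*j^3 - 4.95*j^2 - 0.2*j - 7.57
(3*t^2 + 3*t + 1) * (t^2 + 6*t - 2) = 3*t^4 + 21*t^3 + 13*t^2 - 2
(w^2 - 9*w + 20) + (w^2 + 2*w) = 2*w^2 - 7*w + 20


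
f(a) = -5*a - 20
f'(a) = -5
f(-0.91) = -15.45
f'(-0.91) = -5.00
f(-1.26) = -13.70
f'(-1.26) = -5.00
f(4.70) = -43.50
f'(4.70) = -5.00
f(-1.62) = -11.90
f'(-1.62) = -5.00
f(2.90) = -34.50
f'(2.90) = -5.00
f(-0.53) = -17.35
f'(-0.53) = -5.00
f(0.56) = -22.80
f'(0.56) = -5.00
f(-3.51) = -2.45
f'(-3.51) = -5.00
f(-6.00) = 10.00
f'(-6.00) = -5.00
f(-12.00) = 40.00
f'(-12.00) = -5.00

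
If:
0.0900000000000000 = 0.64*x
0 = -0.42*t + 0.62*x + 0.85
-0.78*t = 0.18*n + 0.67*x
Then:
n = -10.19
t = 2.23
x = 0.14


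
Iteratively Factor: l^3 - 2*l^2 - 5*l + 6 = (l + 2)*(l^2 - 4*l + 3) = (l - 3)*(l + 2)*(l - 1)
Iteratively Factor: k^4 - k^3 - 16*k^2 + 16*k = (k + 4)*(k^3 - 5*k^2 + 4*k) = (k - 1)*(k + 4)*(k^2 - 4*k) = k*(k - 1)*(k + 4)*(k - 4)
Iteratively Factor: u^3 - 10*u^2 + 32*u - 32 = (u - 2)*(u^2 - 8*u + 16) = (u - 4)*(u - 2)*(u - 4)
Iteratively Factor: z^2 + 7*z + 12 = (z + 4)*(z + 3)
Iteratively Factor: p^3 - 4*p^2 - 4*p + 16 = (p - 2)*(p^2 - 2*p - 8) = (p - 4)*(p - 2)*(p + 2)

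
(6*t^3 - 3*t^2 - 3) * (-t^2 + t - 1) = -6*t^5 + 9*t^4 - 9*t^3 + 6*t^2 - 3*t + 3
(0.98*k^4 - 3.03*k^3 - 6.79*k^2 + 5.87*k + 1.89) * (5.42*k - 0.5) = 5.3116*k^5 - 16.9126*k^4 - 35.2868*k^3 + 35.2104*k^2 + 7.3088*k - 0.945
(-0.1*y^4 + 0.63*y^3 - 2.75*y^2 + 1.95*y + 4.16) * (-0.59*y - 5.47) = 0.059*y^5 + 0.1753*y^4 - 1.8236*y^3 + 13.892*y^2 - 13.1209*y - 22.7552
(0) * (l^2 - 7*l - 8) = 0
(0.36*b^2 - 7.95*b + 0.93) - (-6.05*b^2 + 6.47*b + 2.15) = 6.41*b^2 - 14.42*b - 1.22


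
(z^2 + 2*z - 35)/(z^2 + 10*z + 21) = (z - 5)/(z + 3)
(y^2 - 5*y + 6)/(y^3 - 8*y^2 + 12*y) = (y - 3)/(y*(y - 6))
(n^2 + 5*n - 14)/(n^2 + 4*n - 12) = (n + 7)/(n + 6)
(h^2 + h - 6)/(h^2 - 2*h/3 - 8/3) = 3*(h + 3)/(3*h + 4)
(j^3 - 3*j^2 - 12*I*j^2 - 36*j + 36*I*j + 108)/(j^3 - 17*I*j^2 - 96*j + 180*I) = (j - 3)/(j - 5*I)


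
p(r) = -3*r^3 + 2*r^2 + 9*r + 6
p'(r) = -9*r^2 + 4*r + 9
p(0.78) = 12.81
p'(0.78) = 6.64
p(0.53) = 10.89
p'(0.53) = 8.59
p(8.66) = -1714.45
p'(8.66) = -631.32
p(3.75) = -90.33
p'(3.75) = -102.56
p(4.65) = -210.54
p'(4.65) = -167.00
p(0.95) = 13.78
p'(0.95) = 4.68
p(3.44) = -61.50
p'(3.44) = -83.74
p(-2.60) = 48.85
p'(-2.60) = -62.24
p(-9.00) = 2274.00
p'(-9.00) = -756.00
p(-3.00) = 78.00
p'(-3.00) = -84.00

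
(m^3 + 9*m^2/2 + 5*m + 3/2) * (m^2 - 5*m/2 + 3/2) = m^5 + 2*m^4 - 19*m^3/4 - 17*m^2/4 + 15*m/4 + 9/4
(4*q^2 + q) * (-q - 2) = -4*q^3 - 9*q^2 - 2*q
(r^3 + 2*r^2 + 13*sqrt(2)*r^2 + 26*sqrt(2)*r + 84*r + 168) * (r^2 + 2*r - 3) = r^5 + 4*r^4 + 13*sqrt(2)*r^4 + 52*sqrt(2)*r^3 + 85*r^3 + 13*sqrt(2)*r^2 + 330*r^2 - 78*sqrt(2)*r + 84*r - 504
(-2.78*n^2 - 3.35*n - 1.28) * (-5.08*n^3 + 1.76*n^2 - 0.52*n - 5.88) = 14.1224*n^5 + 12.1252*n^4 + 2.052*n^3 + 15.8356*n^2 + 20.3636*n + 7.5264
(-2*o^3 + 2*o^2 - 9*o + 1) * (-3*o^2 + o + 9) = 6*o^5 - 8*o^4 + 11*o^3 + 6*o^2 - 80*o + 9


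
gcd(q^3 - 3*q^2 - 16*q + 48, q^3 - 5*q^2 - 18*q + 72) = q^2 + q - 12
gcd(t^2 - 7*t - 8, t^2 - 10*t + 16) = t - 8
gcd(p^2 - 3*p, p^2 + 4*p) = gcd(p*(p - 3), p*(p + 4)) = p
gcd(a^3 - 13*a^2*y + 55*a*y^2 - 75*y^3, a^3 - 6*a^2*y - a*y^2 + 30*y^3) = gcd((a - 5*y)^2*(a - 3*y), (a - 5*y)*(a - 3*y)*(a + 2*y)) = a^2 - 8*a*y + 15*y^2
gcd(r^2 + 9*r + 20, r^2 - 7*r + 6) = 1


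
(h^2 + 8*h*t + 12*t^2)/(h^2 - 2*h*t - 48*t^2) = (-h - 2*t)/(-h + 8*t)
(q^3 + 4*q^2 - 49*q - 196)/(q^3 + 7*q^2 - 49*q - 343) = (q + 4)/(q + 7)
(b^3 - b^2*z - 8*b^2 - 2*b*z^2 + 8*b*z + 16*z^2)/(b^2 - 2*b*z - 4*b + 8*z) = (b^2 + b*z - 8*b - 8*z)/(b - 4)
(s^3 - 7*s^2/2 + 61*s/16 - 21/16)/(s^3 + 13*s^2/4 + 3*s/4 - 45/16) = (4*s^2 - 11*s + 7)/(4*s^2 + 16*s + 15)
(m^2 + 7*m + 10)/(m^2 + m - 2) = (m + 5)/(m - 1)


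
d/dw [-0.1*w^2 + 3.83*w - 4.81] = 3.83 - 0.2*w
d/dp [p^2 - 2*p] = 2*p - 2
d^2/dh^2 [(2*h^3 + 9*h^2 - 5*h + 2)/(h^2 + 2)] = 2*(-9*h^3 - 48*h^2 + 54*h + 32)/(h^6 + 6*h^4 + 12*h^2 + 8)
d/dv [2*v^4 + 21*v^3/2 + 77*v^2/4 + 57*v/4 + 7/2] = 8*v^3 + 63*v^2/2 + 77*v/2 + 57/4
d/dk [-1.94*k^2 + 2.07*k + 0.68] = 2.07 - 3.88*k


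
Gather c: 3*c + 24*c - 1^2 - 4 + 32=27*c + 27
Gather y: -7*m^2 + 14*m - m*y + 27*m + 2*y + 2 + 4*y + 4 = -7*m^2 + 41*m + y*(6 - m) + 6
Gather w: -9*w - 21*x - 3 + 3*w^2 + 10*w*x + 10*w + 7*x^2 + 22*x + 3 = 3*w^2 + w*(10*x + 1) + 7*x^2 + x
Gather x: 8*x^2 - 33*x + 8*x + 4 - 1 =8*x^2 - 25*x + 3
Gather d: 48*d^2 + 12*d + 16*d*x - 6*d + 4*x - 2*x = 48*d^2 + d*(16*x + 6) + 2*x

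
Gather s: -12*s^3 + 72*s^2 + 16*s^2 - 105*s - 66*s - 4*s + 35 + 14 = -12*s^3 + 88*s^2 - 175*s + 49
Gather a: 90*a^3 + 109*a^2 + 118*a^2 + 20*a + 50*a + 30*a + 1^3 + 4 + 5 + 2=90*a^3 + 227*a^2 + 100*a + 12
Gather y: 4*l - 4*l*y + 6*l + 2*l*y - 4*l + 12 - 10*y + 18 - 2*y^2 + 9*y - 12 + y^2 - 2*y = 6*l - y^2 + y*(-2*l - 3) + 18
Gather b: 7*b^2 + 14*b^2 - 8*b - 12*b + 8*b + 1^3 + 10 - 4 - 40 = 21*b^2 - 12*b - 33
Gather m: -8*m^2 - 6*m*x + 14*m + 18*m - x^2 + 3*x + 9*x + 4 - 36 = -8*m^2 + m*(32 - 6*x) - x^2 + 12*x - 32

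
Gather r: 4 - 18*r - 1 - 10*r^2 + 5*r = -10*r^2 - 13*r + 3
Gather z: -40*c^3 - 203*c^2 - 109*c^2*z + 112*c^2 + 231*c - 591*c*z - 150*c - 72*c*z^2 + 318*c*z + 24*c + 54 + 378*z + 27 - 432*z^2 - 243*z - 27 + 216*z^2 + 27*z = -40*c^3 - 91*c^2 + 105*c + z^2*(-72*c - 216) + z*(-109*c^2 - 273*c + 162) + 54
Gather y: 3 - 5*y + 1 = 4 - 5*y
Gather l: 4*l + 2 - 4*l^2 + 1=-4*l^2 + 4*l + 3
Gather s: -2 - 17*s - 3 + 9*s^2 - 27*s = 9*s^2 - 44*s - 5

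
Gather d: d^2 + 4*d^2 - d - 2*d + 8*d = 5*d^2 + 5*d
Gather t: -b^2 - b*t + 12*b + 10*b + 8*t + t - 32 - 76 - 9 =-b^2 + 22*b + t*(9 - b) - 117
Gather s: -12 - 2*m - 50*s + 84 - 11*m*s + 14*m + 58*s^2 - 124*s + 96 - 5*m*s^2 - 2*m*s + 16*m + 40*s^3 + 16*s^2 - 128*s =28*m + 40*s^3 + s^2*(74 - 5*m) + s*(-13*m - 302) + 168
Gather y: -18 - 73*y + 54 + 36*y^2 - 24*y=36*y^2 - 97*y + 36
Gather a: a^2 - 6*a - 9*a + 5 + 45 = a^2 - 15*a + 50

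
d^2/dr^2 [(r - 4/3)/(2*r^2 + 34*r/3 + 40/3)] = ((3*r - 4)*(6*r + 17)^2 - 3*(9*r + 13)*(3*r^2 + 17*r + 20))/(3*r^2 + 17*r + 20)^3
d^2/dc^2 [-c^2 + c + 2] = -2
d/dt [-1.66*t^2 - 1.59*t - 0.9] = -3.32*t - 1.59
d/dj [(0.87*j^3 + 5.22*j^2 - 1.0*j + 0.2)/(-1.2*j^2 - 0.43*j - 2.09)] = (-1.044*j^4 - 0.748199999999999*j^3 - 8.8995*j^2 - 21.3396*j + 2.176)/(1.44*j^4 + 1.032*j^3 + 5.2009*j^2 + 1.7974*j + 4.3681)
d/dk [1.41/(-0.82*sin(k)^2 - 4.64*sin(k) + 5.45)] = (2.3124*sin(k) + 6.5424)*cos(k)/(0.82*sin(k)^2 + 4.64*sin(k) - 5.45)^2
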